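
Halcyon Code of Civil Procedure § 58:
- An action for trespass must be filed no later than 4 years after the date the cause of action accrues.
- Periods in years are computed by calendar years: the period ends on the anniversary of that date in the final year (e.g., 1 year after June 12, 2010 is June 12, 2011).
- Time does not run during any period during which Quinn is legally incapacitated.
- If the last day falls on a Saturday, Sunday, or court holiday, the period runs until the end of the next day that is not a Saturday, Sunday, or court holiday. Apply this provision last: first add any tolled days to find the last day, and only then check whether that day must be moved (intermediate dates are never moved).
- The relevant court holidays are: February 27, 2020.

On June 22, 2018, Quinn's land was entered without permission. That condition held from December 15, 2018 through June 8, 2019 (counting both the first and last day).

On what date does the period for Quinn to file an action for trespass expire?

December 15, 2022

4 years after June 22, 2018 is June 22, 2022.
From December 15, 2018 through June 8, 2019 inclusive is 176 days; tolling adds 176 days: June 22, 2022 + 176 days = December 15, 2022.
December 15, 2022 is a Thursday and not a court holiday, so no extension applies.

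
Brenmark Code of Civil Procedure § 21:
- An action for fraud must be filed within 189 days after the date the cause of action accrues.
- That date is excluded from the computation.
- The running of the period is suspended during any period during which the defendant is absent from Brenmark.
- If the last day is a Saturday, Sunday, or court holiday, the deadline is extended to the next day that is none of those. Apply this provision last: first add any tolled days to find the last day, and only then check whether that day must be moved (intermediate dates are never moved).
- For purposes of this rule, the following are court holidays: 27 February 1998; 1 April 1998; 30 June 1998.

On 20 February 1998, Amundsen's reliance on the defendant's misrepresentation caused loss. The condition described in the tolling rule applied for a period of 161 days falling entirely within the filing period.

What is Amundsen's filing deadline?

February 5, 1999

189 days after 20 February 1998 is August 28, 1998.
Tolling adds 161 days: August 28, 1998 + 161 days = February 5, 1999.
February 5, 1999 is a Friday and not a court holiday, so no extension applies.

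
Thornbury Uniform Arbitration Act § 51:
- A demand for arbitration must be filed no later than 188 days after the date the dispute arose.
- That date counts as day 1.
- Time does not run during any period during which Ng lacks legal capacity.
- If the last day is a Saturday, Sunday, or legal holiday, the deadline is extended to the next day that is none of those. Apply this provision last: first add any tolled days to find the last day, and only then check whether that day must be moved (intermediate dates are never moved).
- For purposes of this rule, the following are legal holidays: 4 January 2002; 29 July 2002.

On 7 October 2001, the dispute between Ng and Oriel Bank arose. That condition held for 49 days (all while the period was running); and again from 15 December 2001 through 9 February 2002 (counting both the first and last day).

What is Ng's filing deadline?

July 30, 2002

Counting 7 October 2001 as day 1, day 188 is April 12, 2002.
Tolling adds 49 days: April 12, 2002 + 49 days = May 31, 2002.
From December 15, 2001 through February 9, 2002 inclusive is 57 days; tolling adds 57 days: May 31, 2002 + 57 days = July 27, 2002.
July 27, 2002 is Saturday; July 28, 2002 is Sunday; July 29, 2002 is a listed holiday. The next qualifying day is July 30, 2002.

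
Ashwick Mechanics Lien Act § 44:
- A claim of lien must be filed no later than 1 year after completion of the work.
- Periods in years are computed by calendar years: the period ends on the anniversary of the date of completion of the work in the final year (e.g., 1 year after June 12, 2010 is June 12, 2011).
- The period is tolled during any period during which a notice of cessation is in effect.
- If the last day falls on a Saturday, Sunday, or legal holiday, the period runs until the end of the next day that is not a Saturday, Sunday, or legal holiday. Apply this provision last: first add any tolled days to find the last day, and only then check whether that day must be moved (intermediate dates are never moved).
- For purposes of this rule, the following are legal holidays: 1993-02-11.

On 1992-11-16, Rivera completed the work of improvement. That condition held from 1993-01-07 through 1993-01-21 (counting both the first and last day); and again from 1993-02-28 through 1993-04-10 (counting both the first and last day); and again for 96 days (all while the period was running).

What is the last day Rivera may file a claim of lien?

April 18, 1994

1 year after 1992-11-16 is November 16, 1993.
From January 7, 1993 through January 21, 1993 inclusive is 15 days; tolling adds 15 days: November 16, 1993 + 15 days = December 1, 1993.
From February 28, 1993 through April 10, 1993 inclusive is 42 days; tolling adds 42 days: December 1, 1993 + 42 days = January 12, 1994.
Tolling adds 96 days: January 12, 1994 + 96 days = April 18, 1994.
April 18, 1994 is a Monday and not a legal holiday, so no extension applies.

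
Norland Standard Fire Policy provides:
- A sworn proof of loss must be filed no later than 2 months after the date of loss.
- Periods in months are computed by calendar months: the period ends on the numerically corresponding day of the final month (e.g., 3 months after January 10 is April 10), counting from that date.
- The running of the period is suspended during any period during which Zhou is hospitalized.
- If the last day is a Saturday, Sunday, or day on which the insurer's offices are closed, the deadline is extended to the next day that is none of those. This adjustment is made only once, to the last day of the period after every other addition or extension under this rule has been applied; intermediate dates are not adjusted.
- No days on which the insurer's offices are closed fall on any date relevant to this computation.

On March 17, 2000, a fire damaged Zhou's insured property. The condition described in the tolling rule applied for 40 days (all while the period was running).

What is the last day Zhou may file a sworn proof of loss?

2 months after March 17, 2000 is May 17, 2000.
Tolling adds 40 days: May 17, 2000 + 40 days = June 26, 2000.
June 26, 2000 is a Monday and not a day on which the insurer's offices are closed, so no extension applies.

June 26, 2000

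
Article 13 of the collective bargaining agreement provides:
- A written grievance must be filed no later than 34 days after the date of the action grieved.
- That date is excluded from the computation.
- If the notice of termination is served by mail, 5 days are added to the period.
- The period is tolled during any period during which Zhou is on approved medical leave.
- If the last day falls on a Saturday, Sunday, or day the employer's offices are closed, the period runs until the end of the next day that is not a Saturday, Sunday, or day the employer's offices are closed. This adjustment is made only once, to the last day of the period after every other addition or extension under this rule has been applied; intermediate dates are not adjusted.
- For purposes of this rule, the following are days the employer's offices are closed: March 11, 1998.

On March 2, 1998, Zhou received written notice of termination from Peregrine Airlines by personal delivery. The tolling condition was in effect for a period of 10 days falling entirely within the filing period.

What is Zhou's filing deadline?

April 15, 1998

34 days after March 2, 1998 is April 5, 1998.
Service was not by mail, so no mail extension applies.
Tolling adds 10 days: April 5, 1998 + 10 days = April 15, 1998.
April 15, 1998 is a Wednesday and not a day the employer's offices are closed, so no extension applies.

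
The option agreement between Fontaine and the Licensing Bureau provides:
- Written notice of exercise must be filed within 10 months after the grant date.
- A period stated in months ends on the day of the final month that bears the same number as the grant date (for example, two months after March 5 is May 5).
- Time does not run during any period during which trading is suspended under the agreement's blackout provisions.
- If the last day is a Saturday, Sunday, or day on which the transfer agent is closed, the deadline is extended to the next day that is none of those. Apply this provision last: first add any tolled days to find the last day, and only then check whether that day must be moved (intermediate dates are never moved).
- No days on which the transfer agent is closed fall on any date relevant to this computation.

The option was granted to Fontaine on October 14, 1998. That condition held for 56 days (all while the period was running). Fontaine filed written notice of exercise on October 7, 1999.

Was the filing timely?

Yes

10 months after October 14, 1998 is August 14, 1999.
Tolling adds 56 days: August 14, 1999 + 56 days = October 9, 1999.
October 9, 1999 is Saturday; October 10, 1999 is Sunday. The next qualifying day is October 11, 1999.
The deadline is October 11, 1999; the filing on October 7, 1999 is on or before that date.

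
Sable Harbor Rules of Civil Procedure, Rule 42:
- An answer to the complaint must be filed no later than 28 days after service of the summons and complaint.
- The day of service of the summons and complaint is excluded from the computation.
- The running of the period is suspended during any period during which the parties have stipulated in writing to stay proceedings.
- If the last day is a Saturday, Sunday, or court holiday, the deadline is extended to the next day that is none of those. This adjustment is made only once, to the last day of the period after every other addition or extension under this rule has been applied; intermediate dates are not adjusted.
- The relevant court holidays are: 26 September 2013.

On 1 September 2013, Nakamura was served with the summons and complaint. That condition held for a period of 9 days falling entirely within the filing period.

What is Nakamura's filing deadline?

28 days after 1 September 2013 is September 29, 2013.
Tolling adds 9 days: September 29, 2013 + 9 days = October 8, 2013.
October 8, 2013 is a Tuesday and not a court holiday, so no extension applies.

October 8, 2013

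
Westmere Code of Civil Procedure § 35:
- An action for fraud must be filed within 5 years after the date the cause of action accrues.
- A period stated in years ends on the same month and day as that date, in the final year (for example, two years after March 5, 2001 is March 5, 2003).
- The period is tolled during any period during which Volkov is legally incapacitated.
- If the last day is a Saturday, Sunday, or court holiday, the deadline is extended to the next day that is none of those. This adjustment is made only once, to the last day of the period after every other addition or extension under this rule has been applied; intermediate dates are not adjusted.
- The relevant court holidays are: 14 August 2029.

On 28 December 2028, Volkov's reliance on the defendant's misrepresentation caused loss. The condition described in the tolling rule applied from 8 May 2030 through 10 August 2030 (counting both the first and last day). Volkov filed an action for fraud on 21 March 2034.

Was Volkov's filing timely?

Yes

5 years after 28 December 2028 is December 28, 2033.
From May 8, 2030 through August 10, 2030 inclusive is 95 days; tolling adds 95 days: December 28, 2033 + 95 days = April 2, 2034.
April 2, 2034 is Sunday. The next qualifying day is April 3, 2034.
The deadline is April 3, 2034; the filing on March 21, 2034 is on or before that date.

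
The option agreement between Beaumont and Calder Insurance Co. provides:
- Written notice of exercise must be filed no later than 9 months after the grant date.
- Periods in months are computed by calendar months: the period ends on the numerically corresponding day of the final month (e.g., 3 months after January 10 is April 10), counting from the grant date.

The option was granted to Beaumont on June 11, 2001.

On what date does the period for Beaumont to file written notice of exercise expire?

9 months after June 11, 2001 is March 11, 2002.

March 11, 2002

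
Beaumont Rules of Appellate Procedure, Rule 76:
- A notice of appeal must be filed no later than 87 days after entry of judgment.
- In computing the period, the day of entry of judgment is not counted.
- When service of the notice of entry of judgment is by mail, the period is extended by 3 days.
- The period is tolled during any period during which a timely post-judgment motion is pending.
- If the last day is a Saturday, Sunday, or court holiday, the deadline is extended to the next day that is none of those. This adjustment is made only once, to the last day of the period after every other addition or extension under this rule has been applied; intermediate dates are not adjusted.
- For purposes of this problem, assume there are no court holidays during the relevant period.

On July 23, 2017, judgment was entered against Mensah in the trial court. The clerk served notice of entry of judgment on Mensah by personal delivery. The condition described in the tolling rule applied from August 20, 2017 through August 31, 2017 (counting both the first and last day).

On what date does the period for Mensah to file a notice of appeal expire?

October 30, 2017

87 days after July 23, 2017 is October 18, 2017.
Service was not by mail, so no mail extension applies.
From August 20, 2017 through August 31, 2017 inclusive is 12 days; tolling adds 12 days: October 18, 2017 + 12 days = October 30, 2017.
October 30, 2017 is a Monday and not a court holiday, so no extension applies.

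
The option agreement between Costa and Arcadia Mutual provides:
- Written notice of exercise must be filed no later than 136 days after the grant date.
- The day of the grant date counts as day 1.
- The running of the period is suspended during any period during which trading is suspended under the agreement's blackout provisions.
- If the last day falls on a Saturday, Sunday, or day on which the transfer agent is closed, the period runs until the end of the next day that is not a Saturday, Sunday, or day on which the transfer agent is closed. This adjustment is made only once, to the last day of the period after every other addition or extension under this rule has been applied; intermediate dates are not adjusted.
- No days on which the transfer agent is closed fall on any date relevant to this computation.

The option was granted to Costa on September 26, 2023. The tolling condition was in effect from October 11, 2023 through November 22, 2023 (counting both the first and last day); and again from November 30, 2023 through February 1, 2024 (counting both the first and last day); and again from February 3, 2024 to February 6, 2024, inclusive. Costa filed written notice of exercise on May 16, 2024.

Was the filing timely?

Yes

Counting September 26, 2023 as day 1, day 136 is February 8, 2024.
From October 11, 2023 through November 22, 2023 inclusive is 43 days; tolling adds 43 days: February 8, 2024 + 43 days = March 22, 2024.
From November 30, 2023 through February 1, 2024 inclusive is 64 days; tolling adds 64 days: March 22, 2024 + 64 days = May 25, 2024.
From February 3, 2024 through February 6, 2024 inclusive is 4 days; tolling adds 4 days: May 25, 2024 + 4 days = May 29, 2024.
May 29, 2024 is a Wednesday and not a day on which the transfer agent is closed, so no extension applies.
The deadline is May 29, 2024; the filing on May 16, 2024 is on or before that date.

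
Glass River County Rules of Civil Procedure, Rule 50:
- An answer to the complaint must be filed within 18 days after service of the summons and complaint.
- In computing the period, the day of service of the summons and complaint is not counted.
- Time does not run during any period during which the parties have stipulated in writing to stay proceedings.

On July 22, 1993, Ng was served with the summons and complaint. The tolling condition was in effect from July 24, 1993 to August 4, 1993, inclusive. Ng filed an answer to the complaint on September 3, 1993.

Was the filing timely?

No

18 days after July 22, 1993 is August 9, 1993.
From July 24, 1993 through August 4, 1993 inclusive is 12 days; tolling adds 12 days: August 9, 1993 + 12 days = August 21, 1993.
The deadline is August 21, 1993; the filing on September 3, 1993 is after that date.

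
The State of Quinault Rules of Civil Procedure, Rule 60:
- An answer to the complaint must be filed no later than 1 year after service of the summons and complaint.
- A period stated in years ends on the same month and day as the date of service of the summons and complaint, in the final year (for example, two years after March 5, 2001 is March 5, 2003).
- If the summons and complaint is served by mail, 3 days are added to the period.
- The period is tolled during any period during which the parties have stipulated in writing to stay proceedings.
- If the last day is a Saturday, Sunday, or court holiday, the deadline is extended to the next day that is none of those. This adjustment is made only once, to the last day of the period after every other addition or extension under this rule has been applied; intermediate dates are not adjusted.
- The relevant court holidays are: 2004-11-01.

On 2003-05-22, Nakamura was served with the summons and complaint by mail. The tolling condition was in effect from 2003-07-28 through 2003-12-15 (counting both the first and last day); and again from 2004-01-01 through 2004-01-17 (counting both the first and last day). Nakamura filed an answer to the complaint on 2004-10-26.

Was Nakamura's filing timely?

1 year after 2003-05-22 is May 22, 2004.
Service was by mail, adding 3 days: May 22, 2004 + 3 days = May 25, 2004.
From July 28, 2003 through December 15, 2003 inclusive is 141 days; tolling adds 141 days: May 25, 2004 + 141 days = October 13, 2004.
From January 1, 2004 through January 17, 2004 inclusive is 17 days; tolling adds 17 days: October 13, 2004 + 17 days = October 30, 2004.
October 30, 2004 is Saturday; October 31, 2004 is Sunday; November 1, 2004 is a listed holiday. The next qualifying day is November 2, 2004.
The deadline is November 2, 2004; the filing on October 26, 2004 is on or before that date.

Yes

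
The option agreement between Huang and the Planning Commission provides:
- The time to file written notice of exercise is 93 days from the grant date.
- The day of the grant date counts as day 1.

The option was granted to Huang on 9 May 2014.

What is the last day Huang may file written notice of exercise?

Counting 9 May 2014 as day 1, day 93 is August 9, 2014.

August 9, 2014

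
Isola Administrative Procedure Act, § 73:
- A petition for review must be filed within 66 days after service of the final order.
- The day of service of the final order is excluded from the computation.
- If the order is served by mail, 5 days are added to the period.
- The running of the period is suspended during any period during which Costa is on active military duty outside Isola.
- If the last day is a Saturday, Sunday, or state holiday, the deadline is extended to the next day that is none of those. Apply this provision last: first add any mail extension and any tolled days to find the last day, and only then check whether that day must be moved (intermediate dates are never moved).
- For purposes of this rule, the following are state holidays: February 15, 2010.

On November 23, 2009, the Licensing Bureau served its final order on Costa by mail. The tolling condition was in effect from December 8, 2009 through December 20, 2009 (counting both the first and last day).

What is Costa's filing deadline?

February 16, 2010

66 days after November 23, 2009 is January 28, 2010.
Service was by mail, adding 5 days: January 28, 2010 + 5 days = February 2, 2010.
From December 8, 2009 through December 20, 2009 inclusive is 13 days; tolling adds 13 days: February 2, 2010 + 13 days = February 15, 2010.
February 15, 2010 is a listed holiday. The next qualifying day is February 16, 2010.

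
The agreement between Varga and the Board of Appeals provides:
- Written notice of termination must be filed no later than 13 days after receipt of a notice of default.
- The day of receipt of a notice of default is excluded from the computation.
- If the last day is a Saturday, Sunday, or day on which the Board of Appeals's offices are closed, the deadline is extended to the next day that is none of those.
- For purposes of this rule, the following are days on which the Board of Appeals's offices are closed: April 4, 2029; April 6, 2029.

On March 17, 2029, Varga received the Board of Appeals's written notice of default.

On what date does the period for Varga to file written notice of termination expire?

March 30, 2029

13 days after March 17, 2029 is March 30, 2029.
March 30, 2029 is a Friday and not a day on which the Board of Appeals's offices are closed, so no extension applies.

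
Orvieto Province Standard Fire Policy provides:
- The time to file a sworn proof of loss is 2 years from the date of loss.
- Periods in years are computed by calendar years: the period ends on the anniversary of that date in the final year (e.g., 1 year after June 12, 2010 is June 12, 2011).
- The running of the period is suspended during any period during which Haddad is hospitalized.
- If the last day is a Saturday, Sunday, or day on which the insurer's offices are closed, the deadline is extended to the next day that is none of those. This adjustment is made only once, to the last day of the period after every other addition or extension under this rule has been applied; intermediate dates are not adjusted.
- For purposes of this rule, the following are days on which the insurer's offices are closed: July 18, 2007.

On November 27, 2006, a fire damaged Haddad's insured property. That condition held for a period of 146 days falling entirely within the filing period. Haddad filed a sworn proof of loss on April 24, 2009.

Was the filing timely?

No

2 years after November 27, 2006 is November 27, 2008.
Tolling adds 146 days: November 27, 2008 + 146 days = April 22, 2009.
April 22, 2009 is a Wednesday and not a day on which the insurer's offices are closed, so no extension applies.
The deadline is April 22, 2009; the filing on April 24, 2009 is after that date.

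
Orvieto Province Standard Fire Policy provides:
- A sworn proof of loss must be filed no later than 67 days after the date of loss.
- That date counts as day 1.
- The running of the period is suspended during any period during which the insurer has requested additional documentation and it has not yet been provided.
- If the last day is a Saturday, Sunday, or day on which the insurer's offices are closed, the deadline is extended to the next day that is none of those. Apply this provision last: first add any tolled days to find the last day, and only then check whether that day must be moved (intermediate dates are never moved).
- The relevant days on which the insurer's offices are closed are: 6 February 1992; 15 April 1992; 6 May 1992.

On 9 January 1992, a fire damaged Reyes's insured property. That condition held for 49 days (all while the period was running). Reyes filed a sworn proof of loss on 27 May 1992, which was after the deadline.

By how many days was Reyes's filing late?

Counting 9 January 1992 as day 1, day 67 is March 15, 1992.
Tolling adds 49 days: March 15, 1992 + 49 days = May 3, 1992.
May 3, 1992 is Sunday. The next qualifying day is May 4, 1992.
The deadline is May 4, 1992; from May 4, 1992 to May 27, 1992 is 23 days.

23 days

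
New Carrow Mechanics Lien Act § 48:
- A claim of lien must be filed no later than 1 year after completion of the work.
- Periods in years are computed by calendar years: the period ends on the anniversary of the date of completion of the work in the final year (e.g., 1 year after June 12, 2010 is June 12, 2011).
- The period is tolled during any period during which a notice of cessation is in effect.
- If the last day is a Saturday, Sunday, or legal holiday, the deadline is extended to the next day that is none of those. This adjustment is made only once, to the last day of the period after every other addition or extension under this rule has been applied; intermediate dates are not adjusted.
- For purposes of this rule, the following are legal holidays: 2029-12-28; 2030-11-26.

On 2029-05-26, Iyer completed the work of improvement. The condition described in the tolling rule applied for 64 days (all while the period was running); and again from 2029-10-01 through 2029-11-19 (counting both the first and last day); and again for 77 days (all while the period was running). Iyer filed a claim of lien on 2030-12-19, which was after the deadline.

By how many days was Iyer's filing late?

1 year after 2029-05-26 is May 26, 2030.
Tolling adds 64 days: May 26, 2030 + 64 days = July 29, 2030.
From October 1, 2029 through November 19, 2029 inclusive is 50 days; tolling adds 50 days: July 29, 2030 + 50 days = September 17, 2030.
Tolling adds 77 days: September 17, 2030 + 77 days = December 3, 2030.
December 3, 2030 is a Tuesday and not a legal holiday, so no extension applies.
The deadline is December 3, 2030; from December 3, 2030 to December 19, 2030 is 16 days.

16 days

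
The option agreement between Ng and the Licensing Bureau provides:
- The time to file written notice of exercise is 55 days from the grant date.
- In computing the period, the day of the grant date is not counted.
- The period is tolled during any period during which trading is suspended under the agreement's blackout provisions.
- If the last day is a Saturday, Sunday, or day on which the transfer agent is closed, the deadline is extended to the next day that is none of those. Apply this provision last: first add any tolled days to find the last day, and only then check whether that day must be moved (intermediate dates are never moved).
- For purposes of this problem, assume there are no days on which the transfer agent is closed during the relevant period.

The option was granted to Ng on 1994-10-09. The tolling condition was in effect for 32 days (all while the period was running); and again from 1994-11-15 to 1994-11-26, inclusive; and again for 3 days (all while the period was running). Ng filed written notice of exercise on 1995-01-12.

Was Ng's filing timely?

55 days after 1994-10-09 is December 3, 1994.
Tolling adds 32 days: December 3, 1994 + 32 days = January 4, 1995.
From November 15, 1994 through November 26, 1994 inclusive is 12 days; tolling adds 12 days: January 4, 1995 + 12 days = January 16, 1995.
Tolling adds 3 days: January 16, 1995 + 3 days = January 19, 1995.
January 19, 1995 is a Thursday and not a day on which the transfer agent is closed, so no extension applies.
The deadline is January 19, 1995; the filing on January 12, 1995 is on or before that date.

Yes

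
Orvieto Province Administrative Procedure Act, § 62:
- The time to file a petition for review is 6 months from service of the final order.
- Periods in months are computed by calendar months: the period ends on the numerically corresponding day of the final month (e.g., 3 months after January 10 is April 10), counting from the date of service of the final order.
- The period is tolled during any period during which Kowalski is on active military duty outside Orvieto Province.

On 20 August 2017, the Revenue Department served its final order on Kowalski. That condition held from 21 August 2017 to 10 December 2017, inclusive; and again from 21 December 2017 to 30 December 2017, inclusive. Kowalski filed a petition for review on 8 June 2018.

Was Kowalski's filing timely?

6 months after 20 August 2017 is February 20, 2018.
From August 21, 2017 through December 10, 2017 inclusive is 112 days; tolling adds 112 days: February 20, 2018 + 112 days = June 12, 2018.
From December 21, 2017 through December 30, 2017 inclusive is 10 days; tolling adds 10 days: June 12, 2018 + 10 days = June 22, 2018.
The deadline is June 22, 2018; the filing on June 8, 2018 is on or before that date.

Yes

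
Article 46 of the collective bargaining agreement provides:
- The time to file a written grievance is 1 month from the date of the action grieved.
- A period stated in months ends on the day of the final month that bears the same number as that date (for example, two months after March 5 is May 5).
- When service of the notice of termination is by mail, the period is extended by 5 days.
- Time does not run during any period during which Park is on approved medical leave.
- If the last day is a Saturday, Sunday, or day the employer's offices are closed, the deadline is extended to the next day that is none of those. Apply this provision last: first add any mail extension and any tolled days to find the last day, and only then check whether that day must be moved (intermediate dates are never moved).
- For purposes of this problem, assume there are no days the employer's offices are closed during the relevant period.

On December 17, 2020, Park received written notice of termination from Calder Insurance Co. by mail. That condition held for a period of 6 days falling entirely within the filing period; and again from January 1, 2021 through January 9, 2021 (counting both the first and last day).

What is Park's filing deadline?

February 8, 2021

1 month after December 17, 2020 is January 17, 2021.
Service was by mail, adding 5 days: January 17, 2021 + 5 days = January 22, 2021.
Tolling adds 6 days: January 22, 2021 + 6 days = January 28, 2021.
From January 1, 2021 through January 9, 2021 inclusive is 9 days; tolling adds 9 days: January 28, 2021 + 9 days = February 6, 2021.
February 6, 2021 is Saturday; February 7, 2021 is Sunday. The next qualifying day is February 8, 2021.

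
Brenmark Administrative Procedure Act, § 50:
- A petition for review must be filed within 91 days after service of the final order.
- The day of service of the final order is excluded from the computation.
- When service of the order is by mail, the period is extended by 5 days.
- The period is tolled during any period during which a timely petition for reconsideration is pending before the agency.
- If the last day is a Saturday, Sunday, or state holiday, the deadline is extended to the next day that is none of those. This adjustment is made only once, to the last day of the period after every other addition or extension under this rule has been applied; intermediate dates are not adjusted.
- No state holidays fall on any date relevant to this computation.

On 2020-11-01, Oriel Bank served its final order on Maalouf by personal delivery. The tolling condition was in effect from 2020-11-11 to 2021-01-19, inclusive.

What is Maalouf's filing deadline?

91 days after 2020-11-01 is January 31, 2021.
Service was not by mail, so no mail extension applies.
From November 11, 2020 through January 19, 2021 inclusive is 70 days; tolling adds 70 days: January 31, 2021 + 70 days = April 11, 2021.
April 11, 2021 is Sunday. The next qualifying day is April 12, 2021.

April 12, 2021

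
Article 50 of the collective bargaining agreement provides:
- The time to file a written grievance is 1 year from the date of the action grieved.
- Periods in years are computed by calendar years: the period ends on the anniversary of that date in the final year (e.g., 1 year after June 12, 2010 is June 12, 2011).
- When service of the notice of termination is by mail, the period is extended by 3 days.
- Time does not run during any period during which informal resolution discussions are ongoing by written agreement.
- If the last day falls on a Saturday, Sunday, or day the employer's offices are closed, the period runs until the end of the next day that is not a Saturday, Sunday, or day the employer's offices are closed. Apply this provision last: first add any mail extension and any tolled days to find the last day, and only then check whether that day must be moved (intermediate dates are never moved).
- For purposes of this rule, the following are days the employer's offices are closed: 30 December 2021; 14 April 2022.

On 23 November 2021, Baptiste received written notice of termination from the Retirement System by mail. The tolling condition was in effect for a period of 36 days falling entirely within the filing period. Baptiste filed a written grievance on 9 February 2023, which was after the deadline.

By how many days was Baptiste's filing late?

38 days

1 year after 23 November 2021 is November 23, 2022.
Service was by mail, adding 3 days: November 23, 2022 + 3 days = November 26, 2022.
Tolling adds 36 days: November 26, 2022 + 36 days = January 1, 2023.
January 1, 2023 is Sunday. The next qualifying day is January 2, 2023.
The deadline is January 2, 2023; from January 2, 2023 to February 9, 2023 is 38 days.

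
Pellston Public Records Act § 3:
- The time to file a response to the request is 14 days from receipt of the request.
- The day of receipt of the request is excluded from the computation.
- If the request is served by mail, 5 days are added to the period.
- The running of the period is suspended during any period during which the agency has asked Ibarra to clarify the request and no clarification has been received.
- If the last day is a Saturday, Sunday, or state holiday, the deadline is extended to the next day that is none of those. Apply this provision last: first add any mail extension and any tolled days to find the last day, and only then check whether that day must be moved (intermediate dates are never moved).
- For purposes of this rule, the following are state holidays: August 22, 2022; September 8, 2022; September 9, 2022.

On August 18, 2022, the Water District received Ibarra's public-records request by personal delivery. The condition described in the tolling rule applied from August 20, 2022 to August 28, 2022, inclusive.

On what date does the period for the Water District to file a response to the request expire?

September 12, 2022

14 days after August 18, 2022 is September 1, 2022.
Service was not by mail, so no mail extension applies.
From August 20, 2022 through August 28, 2022 inclusive is 9 days; tolling adds 9 days: September 1, 2022 + 9 days = September 10, 2022.
September 10, 2022 is Saturday; September 11, 2022 is Sunday. The next qualifying day is September 12, 2022.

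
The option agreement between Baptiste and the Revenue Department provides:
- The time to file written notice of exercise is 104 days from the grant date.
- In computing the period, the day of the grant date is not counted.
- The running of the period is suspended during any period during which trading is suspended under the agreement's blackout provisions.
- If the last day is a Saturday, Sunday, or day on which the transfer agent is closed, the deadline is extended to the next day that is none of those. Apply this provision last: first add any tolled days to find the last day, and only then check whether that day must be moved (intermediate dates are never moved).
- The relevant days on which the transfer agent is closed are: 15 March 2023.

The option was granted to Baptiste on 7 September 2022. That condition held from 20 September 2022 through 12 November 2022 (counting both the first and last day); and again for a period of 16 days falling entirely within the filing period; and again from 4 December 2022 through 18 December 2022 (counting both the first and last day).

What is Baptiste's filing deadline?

March 16, 2023

104 days after 7 September 2022 is December 20, 2022.
From September 20, 2022 through November 12, 2022 inclusive is 54 days; tolling adds 54 days: December 20, 2022 + 54 days = February 12, 2023.
Tolling adds 16 days: February 12, 2023 + 16 days = February 28, 2023.
From December 4, 2022 through December 18, 2022 inclusive is 15 days; tolling adds 15 days: February 28, 2023 + 15 days = March 15, 2023.
March 15, 2023 is a listed holiday. The next qualifying day is March 16, 2023.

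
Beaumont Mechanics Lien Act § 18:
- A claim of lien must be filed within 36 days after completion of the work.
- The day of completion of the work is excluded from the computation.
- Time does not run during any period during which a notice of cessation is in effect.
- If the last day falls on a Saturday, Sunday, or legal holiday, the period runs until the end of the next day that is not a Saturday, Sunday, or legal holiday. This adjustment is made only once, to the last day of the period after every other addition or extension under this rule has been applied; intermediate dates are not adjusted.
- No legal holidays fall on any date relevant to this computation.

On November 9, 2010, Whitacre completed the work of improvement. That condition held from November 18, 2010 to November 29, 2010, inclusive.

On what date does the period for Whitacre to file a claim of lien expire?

December 27, 2010

36 days after November 9, 2010 is December 15, 2010.
From November 18, 2010 through November 29, 2010 inclusive is 12 days; tolling adds 12 days: December 15, 2010 + 12 days = December 27, 2010.
December 27, 2010 is a Monday and not a legal holiday, so no extension applies.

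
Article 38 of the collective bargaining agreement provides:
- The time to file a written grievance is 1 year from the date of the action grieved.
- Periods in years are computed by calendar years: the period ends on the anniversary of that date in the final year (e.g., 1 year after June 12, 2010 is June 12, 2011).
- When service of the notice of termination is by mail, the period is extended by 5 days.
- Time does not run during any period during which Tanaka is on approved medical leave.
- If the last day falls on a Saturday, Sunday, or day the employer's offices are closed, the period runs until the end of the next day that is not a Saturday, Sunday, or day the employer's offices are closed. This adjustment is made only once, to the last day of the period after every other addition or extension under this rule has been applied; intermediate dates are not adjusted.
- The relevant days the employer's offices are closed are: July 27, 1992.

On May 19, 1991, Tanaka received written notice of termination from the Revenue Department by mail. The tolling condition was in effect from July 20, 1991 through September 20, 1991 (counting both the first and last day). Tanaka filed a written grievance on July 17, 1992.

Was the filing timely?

Yes

1 year after May 19, 1991 is May 19, 1992.
Service was by mail, adding 5 days: May 19, 1992 + 5 days = May 24, 1992.
From July 20, 1991 through September 20, 1991 inclusive is 63 days; tolling adds 63 days: May 24, 1992 + 63 days = July 26, 1992.
July 26, 1992 is Sunday; July 27, 1992 is a listed holiday. The next qualifying day is July 28, 1992.
The deadline is July 28, 1992; the filing on July 17, 1992 is on or before that date.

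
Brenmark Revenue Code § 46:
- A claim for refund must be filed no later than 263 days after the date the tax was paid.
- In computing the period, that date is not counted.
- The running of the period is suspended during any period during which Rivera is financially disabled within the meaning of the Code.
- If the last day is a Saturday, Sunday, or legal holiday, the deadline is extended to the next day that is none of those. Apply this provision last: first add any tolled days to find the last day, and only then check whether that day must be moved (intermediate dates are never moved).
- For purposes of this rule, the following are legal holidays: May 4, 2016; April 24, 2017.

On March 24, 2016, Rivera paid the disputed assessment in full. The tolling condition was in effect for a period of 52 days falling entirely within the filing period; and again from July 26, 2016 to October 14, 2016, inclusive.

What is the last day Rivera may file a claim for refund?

263 days after March 24, 2016 is December 12, 2016.
Tolling adds 52 days: December 12, 2016 + 52 days = February 2, 2017.
From July 26, 2016 through October 14, 2016 inclusive is 81 days; tolling adds 81 days: February 2, 2017 + 81 days = April 24, 2017.
April 24, 2017 is a listed holiday. The next qualifying day is April 25, 2017.

April 25, 2017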